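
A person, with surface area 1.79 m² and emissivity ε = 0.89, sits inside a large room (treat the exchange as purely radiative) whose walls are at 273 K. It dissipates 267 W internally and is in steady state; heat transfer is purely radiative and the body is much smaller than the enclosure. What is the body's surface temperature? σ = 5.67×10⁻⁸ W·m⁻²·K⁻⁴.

For a small grey body in a large enclosure, net radiated power = εσA(T⁴ − T_w⁴).
Steady state: P = εσA(T⁴ − T_w⁴) with A = 1.79 m².
T⁴ = P/(εσA) + T_w⁴ = 267/(0.89·5.67×10⁻⁸·1.790) + (273)⁴
    = 2.956×10⁹ + 5.555×10⁹ = 8.510×10⁹ K⁴.

T ≈ 304 K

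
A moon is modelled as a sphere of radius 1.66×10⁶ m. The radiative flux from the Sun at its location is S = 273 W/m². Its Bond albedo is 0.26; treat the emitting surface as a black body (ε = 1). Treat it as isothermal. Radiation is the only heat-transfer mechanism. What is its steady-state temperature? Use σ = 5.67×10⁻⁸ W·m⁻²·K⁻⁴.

At equilibrium, absorbed power = emitted power.
Absorbing cross-section = πr² = 8.657×10¹² m²; emitting surface = 4πr² = 3.463×10¹³ m² (ratio 4).
(1−a)S·A_cross = εσ·A_surf·T⁴  ⇒  T⁴ = (1−a)S/(4σ).
T⁴ = 0.740·273/(4·5.67×10⁻⁸) = 8.907×10⁸ K⁴.
T = (8.907×10⁸)^(1/4).

T ≈ 173 K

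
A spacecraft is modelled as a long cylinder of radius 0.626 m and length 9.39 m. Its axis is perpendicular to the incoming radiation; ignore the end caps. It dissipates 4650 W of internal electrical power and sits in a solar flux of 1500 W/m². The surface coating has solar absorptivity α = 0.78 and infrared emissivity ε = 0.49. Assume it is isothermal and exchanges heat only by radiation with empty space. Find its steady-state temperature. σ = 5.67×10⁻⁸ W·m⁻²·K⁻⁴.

At steady state, absorbed solar power + internal power = radiated power.
Absorbed: α·S·A_cross = 0.78·1500·11.76 = 13750 W (cross-section 2rL).
Total input = 13750 + 4650 = 18400 W.
Radiated: εσ·A_surf·T⁴ with A_surf = 2πrL = 36.93 m².
T⁴ = 18400/(0.49·5.67×10⁻⁸·36.93) = 1.794×10¹⁰ K⁴.

T ≈ 366 K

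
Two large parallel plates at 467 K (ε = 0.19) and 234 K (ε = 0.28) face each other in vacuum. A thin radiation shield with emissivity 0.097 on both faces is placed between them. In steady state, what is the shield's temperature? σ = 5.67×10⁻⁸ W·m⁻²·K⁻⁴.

In steady state the net flux on the hot side equals that on the cold side.
σ(T₁⁴−T_s⁴)/D₁ = σ(T_s⁴−T₂⁴)/D₂, with D₁ = 1/ε₁+1/ε_s−1 = 14.57, D₂ = 1/ε_s+1/ε₂−1 = 12.88.
Solve for T_s⁴: T_s⁴ = (D₂·T₁⁴ + D₁·T₂⁴)/(D₁+D₂) = 2.391×10¹⁰ K⁴.

T_s ≈ 393 K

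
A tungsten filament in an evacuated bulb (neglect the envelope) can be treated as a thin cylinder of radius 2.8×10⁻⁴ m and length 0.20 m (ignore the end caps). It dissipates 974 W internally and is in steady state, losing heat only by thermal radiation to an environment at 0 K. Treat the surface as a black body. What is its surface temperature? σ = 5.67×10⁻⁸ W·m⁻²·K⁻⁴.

T ≈ 2640 K

Steady state: internal power = radiated power, P = εσA T⁴.
Radiating area A = 2πrL = 3.519×10⁻⁴ m².
T⁴ = P/(εσA) = 974/(1.0·5.67×10⁻⁸·3.519×10⁻⁴) = 4.882×10¹³ K⁴.
T = (4.882×10¹³)^(1/4).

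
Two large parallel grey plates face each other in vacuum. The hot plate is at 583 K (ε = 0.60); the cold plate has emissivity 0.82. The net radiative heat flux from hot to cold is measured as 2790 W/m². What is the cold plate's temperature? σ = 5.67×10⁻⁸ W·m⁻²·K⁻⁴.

T₂ ≈ 388 K

q = σ(T₁⁴ − T₂⁴)/(1/ε₁ + 1/ε₂ − 1); denominator = 1.886.
T₂⁴ = T₁⁴ − q·(1/ε₁+1/ε₂−1)/σ = 1.155×10¹¹ − 2790·1.886/5.67×10⁻⁸
    = 2.271×10¹⁰ K⁴.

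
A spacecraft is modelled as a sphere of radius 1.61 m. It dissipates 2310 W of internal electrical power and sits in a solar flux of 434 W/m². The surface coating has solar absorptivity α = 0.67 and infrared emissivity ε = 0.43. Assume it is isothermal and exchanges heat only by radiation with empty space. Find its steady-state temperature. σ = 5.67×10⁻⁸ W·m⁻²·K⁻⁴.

T ≈ 277 K

At steady state, absorbed solar power + internal power = radiated power.
Absorbed: α·S·A_cross = 0.67·434·8.143 = 2368 W (cross-section πr²).
Total input = 2368 + 2310 = 4678 W.
Radiated: εσ·A_surf·T⁴ with A_surf = 4πr² = 32.57 m².
T⁴ = 4678/(0.43·5.67×10⁻⁸·32.57) = 5.890×10⁹ K⁴.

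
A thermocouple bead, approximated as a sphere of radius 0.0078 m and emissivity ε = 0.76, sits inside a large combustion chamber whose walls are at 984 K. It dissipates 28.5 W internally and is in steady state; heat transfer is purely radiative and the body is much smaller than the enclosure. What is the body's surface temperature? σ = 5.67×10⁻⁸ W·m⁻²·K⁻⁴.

For a small grey body in a large enclosure, net radiated power = εσA(T⁴ − T_w⁴).
Steady state: P = εσA(T⁴ − T_w⁴) with A = 4πr² = 7.645×10⁻⁴ m².
T⁴ = P/(εσA) + T_w⁴ = 28.5/(0.76·5.67×10⁻⁸·7.645×10⁻⁴) + (984)⁴
    = 8.651×10¹¹ + 9.375×10¹¹ = 1.803×10¹² K⁴.

T ≈ 1160 K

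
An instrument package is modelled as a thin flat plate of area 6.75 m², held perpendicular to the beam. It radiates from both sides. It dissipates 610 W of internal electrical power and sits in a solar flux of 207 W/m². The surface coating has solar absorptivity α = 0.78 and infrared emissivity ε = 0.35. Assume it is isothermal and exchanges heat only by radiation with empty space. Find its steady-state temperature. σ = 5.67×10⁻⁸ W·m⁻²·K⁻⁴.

T ≈ 282 K

At steady state, absorbed solar power + internal power = radiated power.
Absorbed: α·S·A_cross = 0.78·207·6.750 = 1090 W (cross-section A).
Total input = 1090 + 610 = 1700 W.
Radiated: εσ·A_surf·T⁴ with A_surf = 2A = 13.50 m².
T⁴ = 1700/(0.35·5.67×10⁻⁸·13.50) = 6.345×10⁹ K⁴.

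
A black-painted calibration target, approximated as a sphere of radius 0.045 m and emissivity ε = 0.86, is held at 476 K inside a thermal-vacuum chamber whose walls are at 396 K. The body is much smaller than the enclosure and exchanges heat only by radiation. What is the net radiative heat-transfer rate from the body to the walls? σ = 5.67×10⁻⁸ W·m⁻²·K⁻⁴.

P_net ≈ 33.2 W

For a small grey body in a large enclosure: P_net = εσA(T_body⁴ − T_wall⁴).
A = 4πr² = 0.02545 m²; T_body⁴ − T_wall⁴ = 5.134×10¹⁰ − 2.459×10¹⁰ = 2.675×10¹⁰ K⁴.
|P_net| = 0.86·5.67×10⁻⁸·0.02545·2.675×10¹⁰.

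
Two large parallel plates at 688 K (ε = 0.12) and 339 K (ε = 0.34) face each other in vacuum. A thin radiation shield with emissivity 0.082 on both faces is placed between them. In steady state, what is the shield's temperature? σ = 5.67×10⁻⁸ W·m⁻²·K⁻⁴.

In steady state the net flux on the hot side equals that on the cold side.
σ(T₁⁴−T_s⁴)/D₁ = σ(T_s⁴−T₂⁴)/D₂, with D₁ = 1/ε₁+1/ε_s−1 = 19.53, D₂ = 1/ε_s+1/ε₂−1 = 14.14.
Solve for T_s⁴: T_s⁴ = (D₂·T₁⁴ + D₁·T₂⁴)/(D₁+D₂) = 1.017×10¹¹ K⁴.

T_s ≈ 565 K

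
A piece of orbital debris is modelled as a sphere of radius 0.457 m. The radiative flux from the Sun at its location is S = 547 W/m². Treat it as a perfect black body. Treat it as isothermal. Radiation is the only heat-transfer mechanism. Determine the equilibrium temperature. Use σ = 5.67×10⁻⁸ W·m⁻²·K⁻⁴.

T ≈ 222 K

At equilibrium, absorbed power = emitted power.
Absorbing cross-section = πr² = 0.6561 m²; emitting surface = 4πr² = 2.624 m² (ratio 4).
S·A_cross = εσ·A_surf·T⁴  ⇒  T⁴ = S/(4σ).
T⁴ = 1.00·547/(4·5.67×10⁻⁸) = 2.412×10⁹ K⁴.
T = (2.412×10⁹)^(1/4).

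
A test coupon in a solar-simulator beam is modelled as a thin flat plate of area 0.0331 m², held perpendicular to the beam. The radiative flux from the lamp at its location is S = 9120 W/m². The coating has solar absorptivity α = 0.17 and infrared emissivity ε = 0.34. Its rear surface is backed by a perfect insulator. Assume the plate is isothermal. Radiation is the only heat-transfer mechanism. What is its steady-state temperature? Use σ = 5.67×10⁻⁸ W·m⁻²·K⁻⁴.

T ≈ 533 K

At equilibrium, absorbed power = emitted power.
Absorbing cross-section = A = 0.03310 m²; emitting surface = A = 0.03310 m² (ratio 1).
αS·A_cross = εσ·A_surf·T⁴  ⇒  T⁴ = αS/(ε·1σ).
T⁴ = 0.170·9120/(0.34·1·5.67×10⁻⁸) = 8.042×10¹⁰ K⁴.
T = (8.042×10¹⁰)^(1/4).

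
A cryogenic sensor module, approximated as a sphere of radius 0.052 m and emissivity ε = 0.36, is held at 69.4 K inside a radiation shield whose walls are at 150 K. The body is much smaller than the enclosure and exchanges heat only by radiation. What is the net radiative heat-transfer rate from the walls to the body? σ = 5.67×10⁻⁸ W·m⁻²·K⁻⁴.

For a small grey body in a large enclosure: P_net = εσA(T_body⁴ − T_wall⁴).
A = 4πr² = 0.03398 m²; T_body⁴ − T_wall⁴ = 2.320×10⁷ − 5.062×10⁸ = -4.831×10⁸ K⁴.
|P_net| = 0.36·5.67×10⁻⁸·0.03398·4.831×10⁸.

P_net ≈ 0.335 W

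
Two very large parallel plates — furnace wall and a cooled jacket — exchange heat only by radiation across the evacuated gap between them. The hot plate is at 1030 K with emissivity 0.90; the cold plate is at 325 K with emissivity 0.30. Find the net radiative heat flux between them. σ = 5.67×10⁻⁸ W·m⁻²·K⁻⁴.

q ≈ 18300 W/m²

For two infinite grey parallel plates, q = σ(T₁⁴ − T₂⁴)/(1/ε₁ + 1/ε₂ − 1).
T₁⁴ − T₂⁴ = 1.126×10¹² − 1.116×10¹⁰ = 1.114×10¹² K⁴.
1/ε₁ + 1/ε₂ − 1 = 1.111 + 3.333 − 1 = 3.444.
q = 5.67×10⁻⁸ × 1.114×10¹² / 3.444.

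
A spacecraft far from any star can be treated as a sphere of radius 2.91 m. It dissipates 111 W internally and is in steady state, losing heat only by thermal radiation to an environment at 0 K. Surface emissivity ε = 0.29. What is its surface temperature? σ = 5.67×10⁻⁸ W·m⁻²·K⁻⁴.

T ≈ 89.2 K

Steady state: internal power = radiated power, P = εσA T⁴.
Radiating area A = 4πr² = 106.4 m².
T⁴ = P/(εσA) = 111/(0.29·5.67×10⁻⁸·106.4) = 6.344×10⁷ K⁴.
T = (6.344×10⁷)^(1/4).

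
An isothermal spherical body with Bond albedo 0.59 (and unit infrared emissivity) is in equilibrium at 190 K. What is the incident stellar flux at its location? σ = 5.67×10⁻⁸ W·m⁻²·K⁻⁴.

S ≈ 721 W/m²

(1−a)S·πr² = σ·4πr²·T⁴ ⇒ S = 4σT⁴/(1−a).
S = 4·5.67×10⁻⁸·1.303×10⁹/0.410.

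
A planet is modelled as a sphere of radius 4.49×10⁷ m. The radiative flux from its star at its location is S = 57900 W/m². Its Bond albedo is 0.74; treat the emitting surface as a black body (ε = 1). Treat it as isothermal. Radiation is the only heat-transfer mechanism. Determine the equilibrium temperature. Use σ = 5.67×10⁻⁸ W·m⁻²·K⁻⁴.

At equilibrium, absorbed power = emitted power.
Absorbing cross-section = πr² = 6.333×10¹⁵ m²; emitting surface = 4πr² = 2.533×10¹⁶ m² (ratio 4).
(1−a)S·A_cross = εσ·A_surf·T⁴  ⇒  T⁴ = (1−a)S/(4σ).
T⁴ = 0.260·57900/(4·5.67×10⁻⁸) = 6.638×10¹⁰ K⁴.
T = (6.638×10¹⁰)^(1/4).

T ≈ 508 K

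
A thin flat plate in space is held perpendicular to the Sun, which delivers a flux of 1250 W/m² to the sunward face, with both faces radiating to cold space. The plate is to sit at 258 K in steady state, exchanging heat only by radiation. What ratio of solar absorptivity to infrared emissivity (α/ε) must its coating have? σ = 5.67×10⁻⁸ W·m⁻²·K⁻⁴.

α/ε ≈ 0.402

Balance: αS·A = εσ·2A·T⁴ ⇒ α/ε = 2σT⁴/S.
α/ε = 2·5.67×10⁻⁸·(258)⁴/1250 = 2·5.67×10⁻⁸·4.431×10⁹/1250.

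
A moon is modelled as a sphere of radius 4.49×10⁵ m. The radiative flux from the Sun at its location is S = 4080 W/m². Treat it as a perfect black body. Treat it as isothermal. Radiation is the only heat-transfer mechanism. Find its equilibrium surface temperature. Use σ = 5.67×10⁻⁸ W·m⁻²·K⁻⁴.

T ≈ 366 K

At equilibrium, absorbed power = emitted power.
Absorbing cross-section = πr² = 6.333×10¹¹ m²; emitting surface = 4πr² = 2.533×10¹² m² (ratio 4).
S·A_cross = εσ·A_surf·T⁴  ⇒  T⁴ = S/(4σ).
T⁴ = 1.00·4080/(4·5.67×10⁻⁸) = 1.799×10¹⁰ K⁴.
T = (1.799×10¹⁰)^(1/4).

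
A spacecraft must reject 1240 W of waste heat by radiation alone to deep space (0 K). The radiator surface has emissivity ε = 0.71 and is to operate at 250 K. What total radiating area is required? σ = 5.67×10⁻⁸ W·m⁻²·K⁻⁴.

P = εσA T⁴ ⇒ A = P/(εσT⁴).
T⁴ = 3.906×10⁹ K⁴.
A = 1240/(0.71 × 5.67×10⁻⁸ × 3.906×10⁹).

A ≈ 7.89 m²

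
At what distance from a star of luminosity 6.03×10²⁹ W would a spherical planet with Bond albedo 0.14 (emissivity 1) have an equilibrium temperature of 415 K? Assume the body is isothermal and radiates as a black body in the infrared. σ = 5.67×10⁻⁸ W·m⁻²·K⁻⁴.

For an isothermal black-emitting sphere, (1−a)S·πr² = σ·4πr²·T⁴ ⇒ S = 4σT⁴/(1−a).
S = 4·5.67×10⁻⁸·(415)⁴/0.860 = 7822 W/m².
Flux falls as S = L/(4πd²), so d = √(L/(4πS)) = √(6.03×10²⁹/(4π·7822)).

d ≈ 2.48×10¹² m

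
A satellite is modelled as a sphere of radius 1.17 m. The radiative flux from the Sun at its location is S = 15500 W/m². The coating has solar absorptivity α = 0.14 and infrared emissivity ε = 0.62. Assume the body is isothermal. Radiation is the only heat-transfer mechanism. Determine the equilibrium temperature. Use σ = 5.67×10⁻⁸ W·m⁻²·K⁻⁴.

At equilibrium, absorbed power = emitted power.
Absorbing cross-section = πr² = 4.301 m²; emitting surface = 4πr² = 17.20 m² (ratio 4).
αS·A_cross = εσ·A_surf·T⁴  ⇒  T⁴ = αS/(ε·4σ).
T⁴ = 0.140·15500/(0.62·4·5.67×10⁻⁸) = 1.543×10¹⁰ K⁴.
T = (1.543×10¹⁰)^(1/4).

T ≈ 352 K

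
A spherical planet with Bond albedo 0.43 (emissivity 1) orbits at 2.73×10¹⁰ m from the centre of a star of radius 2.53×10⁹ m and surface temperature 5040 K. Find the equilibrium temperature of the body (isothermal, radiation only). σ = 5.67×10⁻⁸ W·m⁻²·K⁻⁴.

T ≈ 943 K

The star's surface emits σT_*⁴; at distance d the flux is S = σT_*⁴(R_*/d)².
S = 5.67×10⁻⁸·(5040)⁴·(2.53×10⁹/2.73×10¹⁰)² = 3.142×10⁵ W/m².
For an isothermal sphere T⁴ = (1−a)S/(4σ) = 7.897×10¹¹ K⁴.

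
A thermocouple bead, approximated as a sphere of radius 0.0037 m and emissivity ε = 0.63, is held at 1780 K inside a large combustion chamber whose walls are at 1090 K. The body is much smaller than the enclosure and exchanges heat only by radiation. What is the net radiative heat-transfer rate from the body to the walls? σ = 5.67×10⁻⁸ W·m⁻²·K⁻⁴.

P_net ≈ 53.0 W

For a small grey body in a large enclosure: P_net = εσA(T_body⁴ − T_wall⁴).
A = 4πr² = 1.720×10⁻⁴ m²; T_body⁴ − T_wall⁴ = 1.004×10¹³ − 1.412×10¹² = 8.627×10¹² K⁴.
|P_net| = 0.63·5.67×10⁻⁸·1.720×10⁻⁴·8.627×10¹².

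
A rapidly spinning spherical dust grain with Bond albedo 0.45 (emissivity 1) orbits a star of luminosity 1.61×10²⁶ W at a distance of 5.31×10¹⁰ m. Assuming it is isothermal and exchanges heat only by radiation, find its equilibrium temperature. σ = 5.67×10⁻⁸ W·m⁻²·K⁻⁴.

First find the stellar flux at distance d: S = L/(4πd²) = 1.61×10²⁶/(4π·(5.31×10¹⁰)²) = 4544 W/m².
For an isothermal sphere, absorbed (1−a)S·πr² = emitted σ·4πr²·T⁴, so T⁴ = (1−a)S/(4σ).
T⁴ = 0.550·4544/(4·5.67×10⁻⁸) = 1.102×10¹⁰ K⁴.

T ≈ 324 K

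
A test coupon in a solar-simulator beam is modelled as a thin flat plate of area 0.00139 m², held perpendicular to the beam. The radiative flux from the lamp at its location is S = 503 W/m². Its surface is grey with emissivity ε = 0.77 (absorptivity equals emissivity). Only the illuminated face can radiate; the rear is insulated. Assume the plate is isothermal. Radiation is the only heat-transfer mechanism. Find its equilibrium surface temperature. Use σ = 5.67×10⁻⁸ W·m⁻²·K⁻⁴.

At equilibrium, absorbed power = emitted power.
Absorbing cross-section = A = 0.001390 m²; emitting surface = A = 0.001390 m² (ratio 1).
εS·A_cross = εσ·A_surf·T⁴  ⇒  T⁴ = S/(1σ)   (ε cancels).
T⁴ = 503/(1·5.67×10⁻⁸) = 8.871×10⁹ K⁴.
T = (8.871×10⁹)^(1/4).

T ≈ 307 K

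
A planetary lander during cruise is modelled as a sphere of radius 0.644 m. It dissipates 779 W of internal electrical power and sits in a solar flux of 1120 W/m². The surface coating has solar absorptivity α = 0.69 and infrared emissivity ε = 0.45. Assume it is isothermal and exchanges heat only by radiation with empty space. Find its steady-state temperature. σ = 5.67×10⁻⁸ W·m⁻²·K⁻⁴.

T ≈ 340 K

At steady state, absorbed solar power + internal power = radiated power.
Absorbed: α·S·A_cross = 0.69·1120·1.303 = 1007 W (cross-section πr²).
Total input = 1007 + 779 = 1786 W.
Radiated: εσ·A_surf·T⁴ with A_surf = 4πr² = 5.212 m².
T⁴ = 1786/(0.45·5.67×10⁻⁸·5.212) = 1.343×10¹⁰ K⁴.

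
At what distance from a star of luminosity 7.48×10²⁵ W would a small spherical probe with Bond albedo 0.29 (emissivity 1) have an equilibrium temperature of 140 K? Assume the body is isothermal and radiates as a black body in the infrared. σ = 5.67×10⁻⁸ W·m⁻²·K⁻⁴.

d ≈ 2.20×10¹¹ m

For an isothermal black-emitting sphere, (1−a)S·πr² = σ·4πr²·T⁴ ⇒ S = 4σT⁴/(1−a).
S = 4·5.67×10⁻⁸·(140)⁴/0.710 = 122.7 W/m².
Flux falls as S = L/(4πd²), so d = √(L/(4πS)) = √(7.48×10²⁵/(4π·122.7)).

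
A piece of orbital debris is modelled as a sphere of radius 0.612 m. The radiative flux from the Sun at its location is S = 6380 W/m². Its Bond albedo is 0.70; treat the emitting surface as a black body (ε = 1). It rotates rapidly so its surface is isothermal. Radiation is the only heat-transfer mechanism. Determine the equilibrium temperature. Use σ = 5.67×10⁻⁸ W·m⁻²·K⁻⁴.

T ≈ 303 K

At equilibrium, absorbed power = emitted power.
Absorbing cross-section = πr² = 1.177 m²; emitting surface = 4πr² = 4.707 m² (ratio 4).
(1−a)S·A_cross = εσ·A_surf·T⁴  ⇒  T⁴ = (1−a)S/(4σ).
T⁴ = 0.300·6380/(4·5.67×10⁻⁸) = 8.439×10⁹ K⁴.
T = (8.439×10⁹)^(1/4).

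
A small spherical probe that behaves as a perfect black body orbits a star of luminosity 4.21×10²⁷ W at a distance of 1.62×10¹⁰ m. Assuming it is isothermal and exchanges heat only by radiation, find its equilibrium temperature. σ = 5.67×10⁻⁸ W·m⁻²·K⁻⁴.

T ≈ 1540 K

First find the stellar flux at distance d: S = L/(4πd²) = 4.21×10²⁷/(4π·(1.62×10¹⁰)²) = 1.277×10⁶ W/m².
For an isothermal sphere, absorbed (1−a)S·πr² = emitted σ·4πr²·T⁴, so T⁴ = (1−a)S/(4σ).
T⁴ = 1.00·1.277×10⁶/(4·5.67×10⁻⁸) = 5.629×10¹² K⁴.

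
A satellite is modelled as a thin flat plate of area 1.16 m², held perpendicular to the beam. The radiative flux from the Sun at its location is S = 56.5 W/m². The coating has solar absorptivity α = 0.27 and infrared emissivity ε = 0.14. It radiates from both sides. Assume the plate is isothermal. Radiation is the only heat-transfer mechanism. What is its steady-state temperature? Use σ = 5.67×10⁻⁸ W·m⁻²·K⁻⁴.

At equilibrium, absorbed power = emitted power.
Absorbing cross-section = A = 1.160 m²; emitting surface = 2A = 2.320 m² (ratio 2).
αS·A_cross = εσ·A_surf·T⁴  ⇒  T⁴ = αS/(ε·2σ).
T⁴ = 0.270·56.5/(0.14·2·5.67×10⁻⁸) = 9.609×10⁸ K⁴.
T = (9.609×10⁸)^(1/4).

T ≈ 176 K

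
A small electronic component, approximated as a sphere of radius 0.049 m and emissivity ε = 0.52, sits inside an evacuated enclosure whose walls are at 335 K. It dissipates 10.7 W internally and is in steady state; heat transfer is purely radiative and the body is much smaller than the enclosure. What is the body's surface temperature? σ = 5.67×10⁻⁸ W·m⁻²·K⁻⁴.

For a small grey body in a large enclosure, net radiated power = εσA(T⁴ − T_w⁴).
Steady state: P = εσA(T⁴ − T_w⁴) with A = 4πr² = 0.03017 m².
T⁴ = P/(εσA) + T_w⁴ = 10.7/(0.52·5.67×10⁻⁸·0.03017) + (335)⁴
    = 1.203×10¹⁰ + 1.259×10¹⁰ = 2.462×10¹⁰ K⁴.

T ≈ 396 K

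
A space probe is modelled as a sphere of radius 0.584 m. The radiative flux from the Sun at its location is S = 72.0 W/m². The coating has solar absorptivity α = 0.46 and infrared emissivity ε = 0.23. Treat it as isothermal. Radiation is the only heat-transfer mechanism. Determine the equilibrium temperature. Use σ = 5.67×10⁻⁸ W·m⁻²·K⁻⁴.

T ≈ 159 K

At equilibrium, absorbed power = emitted power.
Absorbing cross-section = πr² = 1.071 m²; emitting surface = 4πr² = 4.286 m² (ratio 4).
αS·A_cross = εσ·A_surf·T⁴  ⇒  T⁴ = αS/(ε·4σ).
T⁴ = 0.460·72.0/(0.23·4·5.67×10⁻⁸) = 6.349×10⁸ K⁴.
T = (6.349×10⁸)^(1/4).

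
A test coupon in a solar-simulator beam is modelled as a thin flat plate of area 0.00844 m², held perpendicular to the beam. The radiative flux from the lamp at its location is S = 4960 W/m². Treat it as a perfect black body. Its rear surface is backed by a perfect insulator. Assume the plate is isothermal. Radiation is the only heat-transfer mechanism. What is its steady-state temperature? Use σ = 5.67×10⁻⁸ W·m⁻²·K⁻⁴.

At equilibrium, absorbed power = emitted power.
Absorbing cross-section = A = 0.008440 m²; emitting surface = A = 0.008440 m² (ratio 1).
S·A_cross = εσ·A_surf·T⁴  ⇒  T⁴ = S/(1σ).
T⁴ = 1.00·4960/(1·5.67×10⁻⁸) = 8.748×10¹⁰ K⁴.
T = (8.748×10¹⁰)^(1/4).

T ≈ 544 K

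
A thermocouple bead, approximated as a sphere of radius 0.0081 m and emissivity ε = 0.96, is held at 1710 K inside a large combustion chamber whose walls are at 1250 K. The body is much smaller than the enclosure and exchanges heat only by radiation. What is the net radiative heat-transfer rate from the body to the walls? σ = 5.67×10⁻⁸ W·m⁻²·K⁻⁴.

P_net ≈ 274 W

For a small grey body in a large enclosure: P_net = εσA(T_body⁴ − T_wall⁴).
A = 4πr² = 8.245×10⁻⁴ m²; T_body⁴ − T_wall⁴ = 8.550×10¹² − 2.441×10¹² = 6.109×10¹² K⁴.
|P_net| = 0.96·5.67×10⁻⁸·8.245×10⁻⁴·6.109×10¹².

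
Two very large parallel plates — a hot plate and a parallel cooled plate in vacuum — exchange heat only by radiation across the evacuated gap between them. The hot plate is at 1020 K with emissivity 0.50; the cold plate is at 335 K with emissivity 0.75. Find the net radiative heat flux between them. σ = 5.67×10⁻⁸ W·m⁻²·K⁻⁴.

q ≈ 26000 W/m²

For two infinite grey parallel plates, q = σ(T₁⁴ − T₂⁴)/(1/ε₁ + 1/ε₂ − 1).
T₁⁴ − T₂⁴ = 1.082×10¹² − 1.259×10¹⁰ = 1.070×10¹² K⁴.
1/ε₁ + 1/ε₂ − 1 = 2.000 + 1.333 − 1 = 2.333.
q = 5.67×10⁻⁸ × 1.070×10¹² / 2.333.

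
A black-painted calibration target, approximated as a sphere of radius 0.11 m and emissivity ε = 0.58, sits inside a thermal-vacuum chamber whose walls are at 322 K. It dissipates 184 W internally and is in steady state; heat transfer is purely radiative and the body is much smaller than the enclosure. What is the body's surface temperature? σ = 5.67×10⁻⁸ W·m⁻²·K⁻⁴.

T ≈ 467 K

For a small grey body in a large enclosure, net radiated power = εσA(T⁴ − T_w⁴).
Steady state: P = εσA(T⁴ − T_w⁴) with A = 4πr² = 0.1521 m².
T⁴ = P/(εσA) + T_w⁴ = 184/(0.58·5.67×10⁻⁸·0.1521) + (322)⁴
    = 3.680×10¹⁰ + 1.075×10¹⁰ = 4.755×10¹⁰ K⁴.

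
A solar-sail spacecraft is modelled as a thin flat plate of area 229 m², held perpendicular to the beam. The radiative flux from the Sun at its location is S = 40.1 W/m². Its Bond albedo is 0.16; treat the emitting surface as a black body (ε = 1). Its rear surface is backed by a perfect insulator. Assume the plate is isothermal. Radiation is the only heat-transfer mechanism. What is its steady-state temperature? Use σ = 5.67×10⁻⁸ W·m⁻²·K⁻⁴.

T ≈ 156 K

At equilibrium, absorbed power = emitted power.
Absorbing cross-section = A = 229.0 m²; emitting surface = A = 229.0 m² (ratio 1).
(1−a)S·A_cross = εσ·A_surf·T⁴  ⇒  T⁴ = (1−a)S/(1σ).
T⁴ = 0.840·40.1/(1·5.67×10⁻⁸) = 5.941×10⁸ K⁴.
T = (5.941×10⁸)^(1/4).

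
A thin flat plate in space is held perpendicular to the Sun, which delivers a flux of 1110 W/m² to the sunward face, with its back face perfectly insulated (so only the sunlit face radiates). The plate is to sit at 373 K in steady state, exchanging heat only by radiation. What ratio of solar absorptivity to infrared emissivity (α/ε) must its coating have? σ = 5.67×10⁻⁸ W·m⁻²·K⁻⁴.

α/ε ≈ 0.989

Balance: αS·A = εσ·1A·T⁴ ⇒ α/ε = σT⁴/S.
α/ε = 5.67×10⁻⁸·(373)⁴/1110 = 5.67×10⁻⁸·1.936×10¹⁰/1110.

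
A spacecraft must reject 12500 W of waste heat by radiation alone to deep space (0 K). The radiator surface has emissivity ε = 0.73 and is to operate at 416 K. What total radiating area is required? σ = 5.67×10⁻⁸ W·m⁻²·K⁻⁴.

P = εσA T⁴ ⇒ A = P/(εσT⁴).
T⁴ = 2.995×10¹⁰ K⁴.
A = 12500/(0.73 × 5.67×10⁻⁸ × 2.995×10¹⁰).

A ≈ 10.1 m²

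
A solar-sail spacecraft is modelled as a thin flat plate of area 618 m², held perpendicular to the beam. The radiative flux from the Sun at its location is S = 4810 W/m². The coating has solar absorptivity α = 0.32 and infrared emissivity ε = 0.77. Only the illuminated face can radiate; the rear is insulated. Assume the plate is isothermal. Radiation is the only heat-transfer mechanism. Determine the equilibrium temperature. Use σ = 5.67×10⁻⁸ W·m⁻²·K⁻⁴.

At equilibrium, absorbed power = emitted power.
Absorbing cross-section = A = 618.0 m²; emitting surface = A = 618.0 m² (ratio 1).
αS·A_cross = εσ·A_surf·T⁴  ⇒  T⁴ = αS/(ε·1σ).
T⁴ = 0.320·4810/(0.77·1·5.67×10⁻⁸) = 3.526×10¹⁰ K⁴.
T = (3.526×10¹⁰)^(1/4).

T ≈ 433 K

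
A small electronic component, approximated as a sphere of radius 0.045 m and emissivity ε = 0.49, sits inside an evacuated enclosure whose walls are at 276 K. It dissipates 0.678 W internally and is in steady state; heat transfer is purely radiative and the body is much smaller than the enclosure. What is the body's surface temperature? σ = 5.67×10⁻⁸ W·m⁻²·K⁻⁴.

For a small grey body in a large enclosure, net radiated power = εσA(T⁴ − T_w⁴).
Steady state: P = εσA(T⁴ − T_w⁴) with A = 4πr² = 0.02545 m².
T⁴ = P/(εσA) + T_w⁴ = 0.678/(0.49·5.67×10⁻⁸·0.02545) + (276)⁴
    = 9.590×10⁸ + 5.803×10⁹ = 6.762×10⁹ K⁴.

T ≈ 287 K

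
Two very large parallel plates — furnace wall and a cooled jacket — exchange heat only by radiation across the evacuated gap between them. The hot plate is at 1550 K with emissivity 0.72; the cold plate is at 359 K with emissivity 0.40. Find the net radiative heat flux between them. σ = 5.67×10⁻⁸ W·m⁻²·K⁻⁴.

For two infinite grey parallel plates, q = σ(T₁⁴ − T₂⁴)/(1/ε₁ + 1/ε₂ − 1).
T₁⁴ − T₂⁴ = 5.772×10¹² − 1.661×10¹⁰ = 5.755×10¹² K⁴.
1/ε₁ + 1/ε₂ − 1 = 1.389 + 2.500 − 1 = 2.889.
q = 5.67×10⁻⁸ × 5.755×10¹² / 2.889.

q ≈ 1.13×10⁵ W/m²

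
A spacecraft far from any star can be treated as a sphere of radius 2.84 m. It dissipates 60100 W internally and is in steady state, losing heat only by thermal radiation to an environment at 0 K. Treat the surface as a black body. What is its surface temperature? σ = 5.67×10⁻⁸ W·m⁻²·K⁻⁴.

T ≈ 320 K

Steady state: internal power = radiated power, P = εσA T⁴.
Radiating area A = 4πr² = 101.4 m².
T⁴ = P/(εσA) = 60100/(1.0·5.67×10⁻⁸·101.4) = 1.046×10¹⁰ K⁴.
T = (1.046×10¹⁰)^(1/4).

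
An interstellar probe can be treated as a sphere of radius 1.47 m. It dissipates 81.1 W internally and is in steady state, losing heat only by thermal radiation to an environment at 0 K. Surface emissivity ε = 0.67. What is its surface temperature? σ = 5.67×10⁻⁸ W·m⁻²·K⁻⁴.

Steady state: internal power = radiated power, P = εσA T⁴.
Radiating area A = 4πr² = 27.15 m².
T⁴ = P/(εσA) = 81.1/(0.67·5.67×10⁻⁸·27.15) = 7.862×10⁷ K⁴.
T = (7.862×10⁷)^(1/4).

T ≈ 94.2 K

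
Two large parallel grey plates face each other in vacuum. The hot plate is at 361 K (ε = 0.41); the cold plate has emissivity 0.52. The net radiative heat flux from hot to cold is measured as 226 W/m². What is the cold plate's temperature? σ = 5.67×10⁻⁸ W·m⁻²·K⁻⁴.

q = σ(T₁⁴ − T₂⁴)/(1/ε₁ + 1/ε₂ − 1); denominator = 3.362.
T₂⁴ = T₁⁴ − q·(1/ε₁+1/ε₂−1)/σ = 1.698×10¹⁰ − 226·3.362/5.67×10⁻⁸
    = 3.583×10⁹ K⁴.

T₂ ≈ 245 K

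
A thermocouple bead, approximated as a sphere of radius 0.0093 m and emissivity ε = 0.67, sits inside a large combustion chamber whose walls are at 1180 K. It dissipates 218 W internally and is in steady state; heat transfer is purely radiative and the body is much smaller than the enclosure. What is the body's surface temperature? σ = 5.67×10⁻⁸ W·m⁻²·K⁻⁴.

T ≈ 1640 K

For a small grey body in a large enclosure, net radiated power = εσA(T⁴ − T_w⁴).
Steady state: P = εσA(T⁴ − T_w⁴) with A = 4πr² = 0.001087 m².
T⁴ = P/(εσA) + T_w⁴ = 218/(0.67·5.67×10⁻⁸·0.001087) + (1180)⁴
    = 5.280×10¹² + 1.939×10¹² = 7.219×10¹² K⁴.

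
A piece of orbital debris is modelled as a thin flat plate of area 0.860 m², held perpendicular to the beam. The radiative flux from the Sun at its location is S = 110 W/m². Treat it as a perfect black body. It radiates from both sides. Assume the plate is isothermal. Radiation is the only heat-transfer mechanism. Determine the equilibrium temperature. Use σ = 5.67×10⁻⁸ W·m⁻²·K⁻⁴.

T ≈ 176 K

At equilibrium, absorbed power = emitted power.
Absorbing cross-section = A = 0.8600 m²; emitting surface = 2A = 1.720 m² (ratio 2).
S·A_cross = εσ·A_surf·T⁴  ⇒  T⁴ = S/(2σ).
T⁴ = 1.00·110/(2·5.67×10⁻⁸) = 9.700×10⁸ K⁴.
T = (9.700×10⁸)^(1/4).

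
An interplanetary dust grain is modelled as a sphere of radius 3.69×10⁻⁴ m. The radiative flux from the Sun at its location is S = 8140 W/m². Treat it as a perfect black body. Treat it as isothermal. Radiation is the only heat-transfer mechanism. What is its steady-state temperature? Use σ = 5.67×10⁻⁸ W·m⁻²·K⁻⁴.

T ≈ 435 K

At equilibrium, absorbed power = emitted power.
Absorbing cross-section = πr² = 4.278×10⁻⁷ m²; emitting surface = 4πr² = 1.711×10⁻⁶ m² (ratio 4).
S·A_cross = εσ·A_surf·T⁴  ⇒  T⁴ = S/(4σ).
T⁴ = 1.00·8140/(4·5.67×10⁻⁸) = 3.589×10¹⁰ K⁴.
T = (3.589×10¹⁰)^(1/4).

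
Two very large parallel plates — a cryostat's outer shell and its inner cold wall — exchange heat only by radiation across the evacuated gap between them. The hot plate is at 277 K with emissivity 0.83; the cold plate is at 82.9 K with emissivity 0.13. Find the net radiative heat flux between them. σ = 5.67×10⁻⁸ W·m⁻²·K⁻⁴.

q ≈ 41.9 W/m²

For two infinite grey parallel plates, q = σ(T₁⁴ − T₂⁴)/(1/ε₁ + 1/ε₂ − 1).
T₁⁴ − T₂⁴ = 5.887×10⁹ − 4.723×10⁷ = 5.840×10⁹ K⁴.
1/ε₁ + 1/ε₂ − 1 = 1.205 + 7.692 − 1 = 7.897.
q = 5.67×10⁻⁸ × 5.840×10⁹ / 7.897.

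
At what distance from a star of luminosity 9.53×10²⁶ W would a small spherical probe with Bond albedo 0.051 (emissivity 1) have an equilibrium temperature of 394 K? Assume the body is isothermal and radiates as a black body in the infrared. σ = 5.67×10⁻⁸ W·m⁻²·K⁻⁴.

For an isothermal black-emitting sphere, (1−a)S·πr² = σ·4πr²·T⁴ ⇒ S = 4σT⁴/(1−a).
S = 4·5.67×10⁻⁸·(394)⁴/0.949 = 5759 W/m².
Flux falls as S = L/(4πd²), so d = √(L/(4πS)) = √(9.53×10²⁶/(4π·5759)).

d ≈ 1.15×10¹¹ m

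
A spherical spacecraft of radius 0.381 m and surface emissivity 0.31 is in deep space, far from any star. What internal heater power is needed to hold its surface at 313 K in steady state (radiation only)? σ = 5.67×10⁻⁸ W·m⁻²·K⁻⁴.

P ≈ 308 W

P = εσ·4πr²·T⁴.
4πr² = 1.824 m²; T⁴ = 9.598×10⁹ K⁴.
P = 0.31·5.67×10⁻⁸·1.824·9.598×10⁹.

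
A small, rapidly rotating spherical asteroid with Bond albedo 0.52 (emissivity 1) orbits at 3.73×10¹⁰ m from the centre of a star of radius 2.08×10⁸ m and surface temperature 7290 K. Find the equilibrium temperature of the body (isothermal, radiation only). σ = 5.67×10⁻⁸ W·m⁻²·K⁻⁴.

T ≈ 320 K

The star's surface emits σT_*⁴; at distance d the flux is S = σT_*⁴(R_*/d)².
S = 5.67×10⁻⁸·(7290)⁴·(2.08×10⁸/3.73×10¹⁰)² = 4980 W/m².
For an isothermal sphere T⁴ = (1−a)S/(4σ) = 1.054×10¹⁰ K⁴.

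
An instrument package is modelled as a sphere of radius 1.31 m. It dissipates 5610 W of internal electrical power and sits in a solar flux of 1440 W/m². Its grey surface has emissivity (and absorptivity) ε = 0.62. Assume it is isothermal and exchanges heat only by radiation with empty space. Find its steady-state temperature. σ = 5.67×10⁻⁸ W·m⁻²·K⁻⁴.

At steady state, absorbed solar power + internal power = radiated power.
Absorbed: α·S·A_cross = 0.62·1440·5.391 = 4813 W (cross-section πr²).
Total input = 4813 + 5610 = 10420 W.
Radiated: εσ·A_surf·T⁴ with A_surf = 4πr² = 21.57 m².
T⁴ = 10420/(0.62·5.67×10⁻⁸·21.57) = 1.375×10¹⁰ K⁴.

T ≈ 342 K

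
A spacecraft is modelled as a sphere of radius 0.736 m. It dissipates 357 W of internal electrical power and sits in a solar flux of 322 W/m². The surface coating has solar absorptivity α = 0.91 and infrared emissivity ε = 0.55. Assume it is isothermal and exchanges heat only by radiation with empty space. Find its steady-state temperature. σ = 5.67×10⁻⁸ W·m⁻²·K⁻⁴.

T ≈ 252 K

At steady state, absorbed solar power + internal power = radiated power.
Absorbed: α·S·A_cross = 0.91·322·1.702 = 498.7 W (cross-section πr²).
Total input = 498.7 + 357 = 855.7 W.
Radiated: εσ·A_surf·T⁴ with A_surf = 4πr² = 6.807 m².
T⁴ = 855.7/(0.55·5.67×10⁻⁸·6.807) = 4.031×10⁹ K⁴.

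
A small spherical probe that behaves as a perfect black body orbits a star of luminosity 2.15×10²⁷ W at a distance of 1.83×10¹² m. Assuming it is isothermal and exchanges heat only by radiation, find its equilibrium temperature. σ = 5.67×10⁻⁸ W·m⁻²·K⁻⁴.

T ≈ 123 K

First find the stellar flux at distance d: S = L/(4πd²) = 2.15×10²⁷/(4π·(1.83×10¹²)²) = 51.09 W/m².
For an isothermal sphere, absorbed (1−a)S·πr² = emitted σ·4πr²·T⁴, so T⁴ = (1−a)S/(4σ).
T⁴ = 1.00·51.09/(4·5.67×10⁻⁸) = 2.253×10⁸ K⁴.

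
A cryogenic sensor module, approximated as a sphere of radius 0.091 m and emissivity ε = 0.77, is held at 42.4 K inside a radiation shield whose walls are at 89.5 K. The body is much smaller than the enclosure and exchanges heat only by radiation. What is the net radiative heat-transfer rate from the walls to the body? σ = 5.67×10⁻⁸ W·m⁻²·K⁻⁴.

For a small grey body in a large enclosure: P_net = εσA(T_body⁴ − T_wall⁴).
A = 4πr² = 0.1041 m²; T_body⁴ − T_wall⁴ = 3.232×10⁶ − 6.416×10⁷ = -6.093×10⁷ K⁴.
|P_net| = 0.77·5.67×10⁻⁸·0.1041·6.093×10⁷.

P_net ≈ 0.277 W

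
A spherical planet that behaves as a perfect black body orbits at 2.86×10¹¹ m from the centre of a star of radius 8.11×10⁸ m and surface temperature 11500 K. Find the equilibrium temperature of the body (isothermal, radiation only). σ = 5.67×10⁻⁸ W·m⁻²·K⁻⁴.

The star's surface emits σT_*⁴; at distance d the flux is S = σT_*⁴(R_*/d)².
S = 5.67×10⁻⁸·(11500)⁴·(8.11×10⁸/2.86×10¹¹)² = 7974 W/m².
For an isothermal sphere T⁴ = (1−a)S/(4σ) = 3.516×10¹⁰ K⁴.

T ≈ 433 K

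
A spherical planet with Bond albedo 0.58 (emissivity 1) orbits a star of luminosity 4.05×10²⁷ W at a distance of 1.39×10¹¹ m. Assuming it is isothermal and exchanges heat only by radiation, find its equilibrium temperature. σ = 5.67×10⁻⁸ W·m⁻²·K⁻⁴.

First find the stellar flux at distance d: S = L/(4πd²) = 4.05×10²⁷/(4π·(1.39×10¹¹)²) = 16680 W/m².
For an isothermal sphere, absorbed (1−a)S·πr² = emitted σ·4πr²·T⁴, so T⁴ = (1−a)S/(4σ).
T⁴ = 0.420·16680/(4·5.67×10⁻⁸) = 3.089×10¹⁰ K⁴.

T ≈ 419 K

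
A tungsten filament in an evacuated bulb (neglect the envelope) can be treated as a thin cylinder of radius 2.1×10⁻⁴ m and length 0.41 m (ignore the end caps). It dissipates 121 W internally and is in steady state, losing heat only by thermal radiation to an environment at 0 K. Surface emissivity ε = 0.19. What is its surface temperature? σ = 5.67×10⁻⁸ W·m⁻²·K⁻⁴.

T ≈ 2130 K

Steady state: internal power = radiated power, P = εσA T⁴.
Radiating area A = 2πrL = 5.410×10⁻⁴ m².
T⁴ = P/(εσA) = 121/(0.19·5.67×10⁻⁸·5.410×10⁻⁴) = 2.076×10¹³ K⁴.
T = (2.076×10¹³)^(1/4).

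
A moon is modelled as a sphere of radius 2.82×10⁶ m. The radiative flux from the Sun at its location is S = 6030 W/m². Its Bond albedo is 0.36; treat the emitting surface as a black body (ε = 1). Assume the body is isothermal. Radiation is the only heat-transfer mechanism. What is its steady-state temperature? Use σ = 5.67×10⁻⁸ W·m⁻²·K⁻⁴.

At equilibrium, absorbed power = emitted power.
Absorbing cross-section = πr² = 2.498×10¹³ m²; emitting surface = 4πr² = 9.993×10¹³ m² (ratio 4).
(1−a)S·A_cross = εσ·A_surf·T⁴  ⇒  T⁴ = (1−a)S/(4σ).
T⁴ = 0.640·6030/(4·5.67×10⁻⁸) = 1.702×10¹⁰ K⁴.
T = (1.702×10¹⁰)^(1/4).

T ≈ 361 K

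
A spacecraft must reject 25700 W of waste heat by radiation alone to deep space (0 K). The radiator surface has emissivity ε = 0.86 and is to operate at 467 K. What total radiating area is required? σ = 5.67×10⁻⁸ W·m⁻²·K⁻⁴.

A ≈ 11.1 m²

P = εσA T⁴ ⇒ A = P/(εσT⁴).
T⁴ = 4.756×10¹⁰ K⁴.
A = 25700/(0.86 × 5.67×10⁻⁸ × 4.756×10¹⁰).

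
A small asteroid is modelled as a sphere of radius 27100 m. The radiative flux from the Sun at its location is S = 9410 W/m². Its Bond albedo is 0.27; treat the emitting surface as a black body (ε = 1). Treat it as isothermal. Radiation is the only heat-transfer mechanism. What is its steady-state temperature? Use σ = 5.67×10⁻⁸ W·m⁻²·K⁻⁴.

T ≈ 417 K

At equilibrium, absorbed power = emitted power.
Absorbing cross-section = πr² = 2.307×10⁹ m²; emitting surface = 4πr² = 9.229×10⁹ m² (ratio 4).
(1−a)S·A_cross = εσ·A_surf·T⁴  ⇒  T⁴ = (1−a)S/(4σ).
T⁴ = 0.730·9410/(4·5.67×10⁻⁸) = 3.029×10¹⁰ K⁴.
T = (3.029×10¹⁰)^(1/4).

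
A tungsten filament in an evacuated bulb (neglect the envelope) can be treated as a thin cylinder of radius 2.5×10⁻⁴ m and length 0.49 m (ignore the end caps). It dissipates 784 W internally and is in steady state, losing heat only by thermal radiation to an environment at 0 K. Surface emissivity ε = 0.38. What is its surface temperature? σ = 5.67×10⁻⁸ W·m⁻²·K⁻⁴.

Steady state: internal power = radiated power, P = εσA T⁴.
Radiating area A = 2πrL = 7.697×10⁻⁴ m².
T⁴ = P/(εσA) = 784/(0.38·5.67×10⁻⁸·7.697×10⁻⁴) = 4.728×10¹³ K⁴.
T = (4.728×10¹³)^(1/4).

T ≈ 2620 K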